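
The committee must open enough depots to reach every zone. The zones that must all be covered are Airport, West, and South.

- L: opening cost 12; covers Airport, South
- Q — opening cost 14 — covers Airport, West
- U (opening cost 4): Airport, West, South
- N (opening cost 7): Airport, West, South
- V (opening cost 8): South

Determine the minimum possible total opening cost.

4

This is a weighted set-cover instance.
U alone covers Airport, West, South — every zone.
Total opening cost: 4.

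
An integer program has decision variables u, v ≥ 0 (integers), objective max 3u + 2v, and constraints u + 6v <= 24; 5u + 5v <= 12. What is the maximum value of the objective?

(u,v)=(2,0): 1·2+6·0=2≤24, 5·2+5·0=10≤12, objective 6.
(u,v)=(1,1): 1·1+6·1=7≤24, 5·1+5·1=10≤12, objective 5.
No feasible integer point exceeds 6.

6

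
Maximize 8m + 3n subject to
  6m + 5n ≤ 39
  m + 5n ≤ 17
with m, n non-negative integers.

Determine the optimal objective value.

48

(m,n)=(6,0): 6·6+5·0=36≤39, 1·6+5·0=6≤17, objective 48.
(m,n)=(5,1): 6·5+5·1=35≤39, 1·5+5·1=10≤17, objective 43.
(m,n)=(5,0): 6·5+5·0=30≤39, 1·5+5·0=5≤17, objective 40.
Maximum is 48 at (m,n)=(6,0).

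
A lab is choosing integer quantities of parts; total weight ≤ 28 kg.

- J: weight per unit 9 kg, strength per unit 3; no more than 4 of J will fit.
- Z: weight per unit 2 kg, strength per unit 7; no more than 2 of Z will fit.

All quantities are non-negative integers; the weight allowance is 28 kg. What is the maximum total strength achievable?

This is a bounded integer knapsack.
Take 2×J and 2×Z: weight 22 ≤ 28, strength 2·3 + 2·7 = 20.
Z has the best ratio (7/2) and is taken to its limit of 2; remaining capacity is filled optimally with the others.

20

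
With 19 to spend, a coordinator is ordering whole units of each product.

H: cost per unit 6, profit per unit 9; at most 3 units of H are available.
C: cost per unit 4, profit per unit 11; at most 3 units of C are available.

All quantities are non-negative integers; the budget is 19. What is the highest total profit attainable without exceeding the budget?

42

Take 1×H and 3×C: cost 18 ≤ 19, profit 1·9 + 3·11 = 42.
C has the best ratio (11/4) and is taken to its limit of 3; remaining capacity is filled optimally with the others.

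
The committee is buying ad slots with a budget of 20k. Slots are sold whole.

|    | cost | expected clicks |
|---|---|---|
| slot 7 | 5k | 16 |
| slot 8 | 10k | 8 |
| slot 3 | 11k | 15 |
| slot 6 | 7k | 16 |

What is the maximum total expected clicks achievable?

32

slot 7 + slot 3: cost 5 + 11 = 16 ≤ 20, expected clicks 16 + 15 = 31.
slot 7 + slot 6: cost 5 + 7 = 12 ≤ 20, expected clicks 16 + 16 = 32.
slot 3 + slot 6: cost 11 + 7 = 18 ≤ 20, expected clicks 15 + 16 = 31.
Best is slot 7 and slot 6 with total expected clicks 32.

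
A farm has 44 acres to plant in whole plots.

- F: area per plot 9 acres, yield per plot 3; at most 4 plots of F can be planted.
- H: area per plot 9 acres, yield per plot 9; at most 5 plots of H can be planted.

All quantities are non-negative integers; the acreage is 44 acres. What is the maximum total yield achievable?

36

4×H: area 36 ≤ 44, yield 4·9 = 36.
1×F and 3×H: area 36 ≤ 44, yield 1·3 + 3·9 = 30.
Best is 36.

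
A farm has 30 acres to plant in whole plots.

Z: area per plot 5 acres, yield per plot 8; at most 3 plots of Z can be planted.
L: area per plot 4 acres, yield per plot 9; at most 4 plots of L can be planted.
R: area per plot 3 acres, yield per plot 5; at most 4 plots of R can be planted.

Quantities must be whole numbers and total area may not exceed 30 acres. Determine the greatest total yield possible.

59

Take 1×Z, 4×L, and 3×R: area 30 ≤ 30, yield 1·8 + 4·9 + 3·5 = 59.
L has the best ratio (9/4) and is taken to its limit of 4; remaining capacity is filled optimally with the others.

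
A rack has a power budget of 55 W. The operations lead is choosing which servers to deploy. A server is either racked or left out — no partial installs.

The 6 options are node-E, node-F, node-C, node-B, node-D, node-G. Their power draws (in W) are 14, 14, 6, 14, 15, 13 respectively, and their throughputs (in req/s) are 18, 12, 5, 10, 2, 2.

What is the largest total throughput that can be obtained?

Allowing fractional choices, the relaxed optimum would be about 46.1, but servers are indivisible.
node-E + node-F + node-C + node-B: power draw 14 + 14 + 6 + 14 = 48 ≤ 55, throughput 18 + 12 + 5 + 10 = 45.
node-E + node-F + node-B: power draw 14 + 14 + 14 = 42 ≤ 55, throughput 18 + 12 + 10 = 40.
node-E + node-F + node-B + node-G: power draw 14 + 14 + 14 + 13 = 55 ≤ 55, throughput 18 + 12 + 10 + 2 = 42.
Best is node-E, node-F, node-C, and node-B with total throughput 45.

45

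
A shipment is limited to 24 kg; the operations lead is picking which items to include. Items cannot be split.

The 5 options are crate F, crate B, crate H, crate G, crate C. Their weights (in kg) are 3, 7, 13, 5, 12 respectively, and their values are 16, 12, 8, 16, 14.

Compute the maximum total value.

Allowing fractional choices, the relaxed optimum would be about 54.5, but items are indivisible.
crate F + crate B + crate C: weight 3 + 7 + 12 = 22 ≤ 24, value 16 + 12 + 14 = 42.
crate F + crate G + crate C: weight 3 + 5 + 12 = 20 ≤ 24, value 16 + 16 + 14 = 46.
crate F + crate B + crate G: weight 3 + 7 + 5 = 15 ≤ 24, value 16 + 12 + 16 = 44.
Best is crate F, crate G, and crate C with total value 46.

46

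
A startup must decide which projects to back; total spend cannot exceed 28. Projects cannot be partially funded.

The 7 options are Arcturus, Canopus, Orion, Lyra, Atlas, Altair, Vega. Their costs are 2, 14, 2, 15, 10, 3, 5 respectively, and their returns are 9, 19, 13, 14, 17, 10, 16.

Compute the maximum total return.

67

This is a 0-1 knapsack instance.
Arcturus + Canopus + Orion + Altair + Vega: cost 2 + 14 + 2 + 3 + 5 = 26 ≤ 28, return 9 + 19 + 13 + 10 + 16 = 67.
Arcturus + Orion + Lyra + Altair + Vega: cost 2 + 2 + 15 + 3 + 5 = 27 ≤ 28, return 9 + 13 + 14 + 10 + 16 = 62.
Arcturus + Orion + Atlas + Altair + Vega: cost 2 + 2 + 10 + 3 + 5 = 22 ≤ 28, return 9 + 13 + 17 + 10 + 16 = 65.
Best is Arcturus, Canopus, Orion, Altair, and Vega with total return 67.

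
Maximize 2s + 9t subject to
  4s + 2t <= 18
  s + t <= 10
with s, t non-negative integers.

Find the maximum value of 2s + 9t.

(s,t)=(0,9): 4·0+2·9=18≤18, 1·0+1·9=9≤10, objective 81.
(s,t)=(0,8): 4·0+2·8=16≤18, 1·0+1·8=8≤10, objective 72.
The best lattice point is (0,9), giving 81.

81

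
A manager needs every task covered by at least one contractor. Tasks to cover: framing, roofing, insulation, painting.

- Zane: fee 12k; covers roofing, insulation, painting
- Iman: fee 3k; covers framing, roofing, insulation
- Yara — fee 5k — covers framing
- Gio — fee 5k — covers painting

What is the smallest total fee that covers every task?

8

Choose Iman and Gio: together they cover framing, roofing, insulation, painting — every task.
Total fee: 3 + 5 = 8.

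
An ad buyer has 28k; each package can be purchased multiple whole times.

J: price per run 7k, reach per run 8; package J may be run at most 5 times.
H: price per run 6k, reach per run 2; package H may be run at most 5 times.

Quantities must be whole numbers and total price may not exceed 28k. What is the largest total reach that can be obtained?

32

J has the best ratio (8/7); taking only J gives at most 4×8 = 32 (stopped by the price limit).
Optimal: 4×J: price 28 ≤ 28, reach 4·8 = 32.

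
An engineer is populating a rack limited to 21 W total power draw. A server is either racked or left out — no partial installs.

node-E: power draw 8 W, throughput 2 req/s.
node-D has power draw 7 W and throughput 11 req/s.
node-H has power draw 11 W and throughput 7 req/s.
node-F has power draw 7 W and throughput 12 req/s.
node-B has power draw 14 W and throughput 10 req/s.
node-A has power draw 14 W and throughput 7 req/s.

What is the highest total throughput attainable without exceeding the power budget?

23

Allowing fractional choices, the relaxed optimum would be about 28.0, but servers are indivisible.
node-F + node-B: power draw 7 + 14 = 21 ≤ 21, throughput 12 + 10 = 22.
node-D + node-F: power draw 7 + 7 = 14 ≤ 21, throughput 11 + 12 = 23.
Best is node-D and node-F with total throughput 23.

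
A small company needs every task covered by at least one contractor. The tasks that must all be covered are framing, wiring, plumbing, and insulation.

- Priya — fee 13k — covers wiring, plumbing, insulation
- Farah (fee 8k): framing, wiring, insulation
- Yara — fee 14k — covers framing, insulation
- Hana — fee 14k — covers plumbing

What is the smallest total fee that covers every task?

21

Choose Priya and Farah: together they cover framing, wiring, plumbing, insulation — every task.
Total fee: 13 + 8 = 21.
No cover costs less than 21.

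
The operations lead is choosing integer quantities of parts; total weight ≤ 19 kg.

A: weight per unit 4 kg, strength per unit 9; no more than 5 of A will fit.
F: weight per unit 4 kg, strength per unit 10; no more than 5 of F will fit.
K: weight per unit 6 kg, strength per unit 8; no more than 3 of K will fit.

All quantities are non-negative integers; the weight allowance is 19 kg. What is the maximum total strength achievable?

40

F has the best ratio (10/4); taking only F gives at most 4×10 = 40 (stopped by the weight limit).
Optimal: 4×F: weight 16 ≤ 19, strength 4·10 = 40.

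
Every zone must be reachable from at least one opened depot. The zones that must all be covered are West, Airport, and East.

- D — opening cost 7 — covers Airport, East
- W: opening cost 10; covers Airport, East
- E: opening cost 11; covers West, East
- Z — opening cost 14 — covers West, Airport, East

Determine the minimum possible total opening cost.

The greedy cost-per-new-zone heuristic would pick D and E for 18, but a cheaper cover exists.
Z alone covers West, Airport, East — every zone.
Total opening cost: 14.
No cover costs less than 14.

14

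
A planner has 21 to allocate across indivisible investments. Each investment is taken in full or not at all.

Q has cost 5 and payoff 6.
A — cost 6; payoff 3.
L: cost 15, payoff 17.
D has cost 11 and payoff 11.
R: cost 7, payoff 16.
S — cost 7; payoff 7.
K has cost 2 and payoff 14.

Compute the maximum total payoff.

Take Q, R, S, and K: cost 5 + 7 + 7 + 2 = 21 ≤ 21, payoff 6 + 16 + 7 + 14 = 43.
No other feasible combination does better.

43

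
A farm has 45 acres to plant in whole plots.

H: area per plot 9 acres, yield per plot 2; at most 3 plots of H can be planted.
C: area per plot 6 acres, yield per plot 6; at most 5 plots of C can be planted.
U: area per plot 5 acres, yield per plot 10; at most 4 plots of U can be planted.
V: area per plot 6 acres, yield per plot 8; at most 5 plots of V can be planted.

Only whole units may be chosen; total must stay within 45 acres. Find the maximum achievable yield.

U has the best ratio (10/5); taking only U gives at most 4×10 = 40 (stopped by the supply cap of 4).
Mixing does better — 4×U and 4×V: area 44 ≤ 45, yield 4·10 + 4·8 = 72.

72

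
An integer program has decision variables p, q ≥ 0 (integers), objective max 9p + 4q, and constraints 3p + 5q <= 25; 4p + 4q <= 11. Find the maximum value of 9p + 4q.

The continuous relaxation peaks at (2.75, 0) with value 24.75; rounding to a feasible lattice point costs some objective.
(p,q)=(2,0): 3·2+5·0=6≤25, 4·2+4·0=8≤11, objective 18.
(p,q)=(1,1): 3·1+5·1=8≤25, 4·1+4·1=8≤11, objective 13.
(p,q)=(1,0): 3·1+5·0=3≤25, 4·1+4·0=4≤11, objective 9.
Maximum is 18 at (p,q)=(2,0).

18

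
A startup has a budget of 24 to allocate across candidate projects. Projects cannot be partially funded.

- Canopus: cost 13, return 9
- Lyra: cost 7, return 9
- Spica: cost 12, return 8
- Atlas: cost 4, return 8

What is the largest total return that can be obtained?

Lyra + Spica + Atlas: cost 7 + 12 + 4 = 23 ≤ 24, return 9 + 8 + 8 = 25.
Canopus + Lyra: cost 13 + 7 = 20 ≤ 24, return 9 + 9 = 18.
Canopus + Lyra + Atlas: cost 13 + 7 + 4 = 24 ≤ 24, return 9 + 9 + 8 = 26.
Best is Canopus, Lyra, and Atlas with total return 26.

26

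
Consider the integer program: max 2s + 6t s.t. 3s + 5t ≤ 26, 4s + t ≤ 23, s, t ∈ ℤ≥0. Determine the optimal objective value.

Relaxing integrality, the LP optimum is 31.20 at (s,t) = (0, 5.2), which is not an integer point.
(s,t)=(0,5): 3·0+5·5=25≤26, 4·0+1·5=5≤23, objective 30.
(s,t)=(1,4): 3·1+5·4=23≤26, 4·1+1·4=8≤23, objective 26.
No feasible integer point exceeds 30.

30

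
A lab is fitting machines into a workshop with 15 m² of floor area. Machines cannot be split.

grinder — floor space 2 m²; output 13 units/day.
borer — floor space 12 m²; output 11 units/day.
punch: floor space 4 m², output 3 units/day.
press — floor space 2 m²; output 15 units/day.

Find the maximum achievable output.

31

Treat it as a binary knapsack problem.
Take grinder, punch, and press: floor space 2 + 4 + 2 = 8 ≤ 15, output 13 + 3 + 15 = 31.
No other feasible combination does better.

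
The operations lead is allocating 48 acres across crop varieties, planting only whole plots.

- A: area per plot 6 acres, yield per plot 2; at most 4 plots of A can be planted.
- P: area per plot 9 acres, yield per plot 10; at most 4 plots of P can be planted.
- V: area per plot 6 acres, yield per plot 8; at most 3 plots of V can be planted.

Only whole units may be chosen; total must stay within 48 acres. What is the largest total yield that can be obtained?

56

V has the best ratio (8/6); taking only V gives at most 3×8 = 24 (stopped by the supply cap of 3).
Mixing does better — 4×P and 2×V: area 48 ≤ 48, yield 4·10 + 2·8 = 56.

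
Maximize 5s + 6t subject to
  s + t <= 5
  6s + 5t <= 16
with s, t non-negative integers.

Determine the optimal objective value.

18

(s,t)=(0,3) is feasible, giving 18.
(s,t)=(1,2) is feasible, giving 17.
No feasible integer point exceeds 18.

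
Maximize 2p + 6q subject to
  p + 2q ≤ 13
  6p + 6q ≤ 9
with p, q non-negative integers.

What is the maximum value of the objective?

6

(p,q)=(0,1) is feasible, giving 6.
(p,q)=(1,0) is feasible, giving 2.
The best lattice point is (0,1), giving 6.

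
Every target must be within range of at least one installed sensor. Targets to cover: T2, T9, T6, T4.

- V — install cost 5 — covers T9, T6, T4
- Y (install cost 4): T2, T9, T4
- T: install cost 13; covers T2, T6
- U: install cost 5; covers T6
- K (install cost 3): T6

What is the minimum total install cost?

7

This is a weighted set-cover instance.
Choose Y and K: together they cover T2, T9, T6, T4 — every target.
Total install cost: 4 + 3 = 7.
No cover costs less than 7.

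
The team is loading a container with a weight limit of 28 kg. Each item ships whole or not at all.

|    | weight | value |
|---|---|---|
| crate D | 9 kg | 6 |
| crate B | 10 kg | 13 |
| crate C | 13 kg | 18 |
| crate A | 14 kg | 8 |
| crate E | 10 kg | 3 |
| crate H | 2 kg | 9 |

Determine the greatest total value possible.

40

Allowing fractional choices, the relaxed optimum would be about 42.0, but items are indivisible.
crate B + crate C: weight 10 + 13 = 23 ≤ 28, value 13 + 18 = 31.
crate B + crate C + crate H: weight 10 + 13 + 2 = 25 ≤ 28, value 13 + 18 + 9 = 40.
crate D + crate C + crate H: weight 9 + 13 + 2 = 24 ≤ 28, value 6 + 18 + 9 = 33.
Best is crate B, crate C, and crate H with total value 40.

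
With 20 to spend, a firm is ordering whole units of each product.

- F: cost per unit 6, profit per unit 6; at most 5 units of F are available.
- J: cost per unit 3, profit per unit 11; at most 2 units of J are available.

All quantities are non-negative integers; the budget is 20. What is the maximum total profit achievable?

1×F and 2×J: cost 12 ≤ 20, profit 1·6 + 2·11 = 28.
2×F and 2×J: cost 18 ≤ 20, profit 2·6 + 2·11 = 34.
Best is 34.

34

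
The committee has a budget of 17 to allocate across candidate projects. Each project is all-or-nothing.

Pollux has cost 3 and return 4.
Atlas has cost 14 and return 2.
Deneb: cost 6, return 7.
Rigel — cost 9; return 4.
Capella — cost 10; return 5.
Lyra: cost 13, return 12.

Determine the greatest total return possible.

Pollux + Lyra: cost 3 + 13 = 16 ≤ 17, return 4 + 12 = 16.
Lyra: cost 13 ≤ 17, return 12.
Best is Pollux and Lyra with total return 16.

16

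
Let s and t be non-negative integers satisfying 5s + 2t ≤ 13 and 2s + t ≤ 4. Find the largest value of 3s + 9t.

36

(s,t)=(0,4): 5·0+2·4=8≤13, 2·0+1·4=4≤4, objective 36.
(s,t)=(0,3): 5·0+2·3=6≤13, 2·0+1·3=3≤4, objective 27.
The best lattice point is (0,4), giving 36.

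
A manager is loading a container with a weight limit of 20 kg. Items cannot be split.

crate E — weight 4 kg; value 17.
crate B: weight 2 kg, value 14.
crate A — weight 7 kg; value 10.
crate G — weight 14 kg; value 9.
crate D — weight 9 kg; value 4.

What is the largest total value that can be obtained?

41

Allowing fractional choices, the relaxed optimum would be about 45.5, but items are indivisible.
crate E + crate B + crate A: weight 4 + 2 + 7 = 13 ≤ 20, value 17 + 14 + 10 = 41.
crate E + crate B + crate G: weight 4 + 2 + 14 = 20 ≤ 20, value 17 + 14 + 9 = 40.
Best is crate E, crate B, and crate A with total value 41.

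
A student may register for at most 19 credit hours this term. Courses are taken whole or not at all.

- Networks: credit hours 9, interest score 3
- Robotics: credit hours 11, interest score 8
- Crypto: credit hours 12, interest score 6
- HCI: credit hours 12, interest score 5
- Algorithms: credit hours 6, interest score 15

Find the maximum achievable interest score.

Allowing fractional choices, the relaxed optimum would be about 24.0, but courses are indivisible.
Robotics + Algorithms: credit hours 11 + 6 = 17 ≤ 19, interest score 8 + 15 = 23.
Crypto + Algorithms: credit hours 12 + 6 = 18 ≤ 19, interest score 6 + 15 = 21.
Best is Robotics and Algorithms with total interest score 23.

23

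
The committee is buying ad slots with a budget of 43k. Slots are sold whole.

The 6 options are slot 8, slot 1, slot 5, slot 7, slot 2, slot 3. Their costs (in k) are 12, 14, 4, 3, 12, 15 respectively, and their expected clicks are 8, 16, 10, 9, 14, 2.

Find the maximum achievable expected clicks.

Allowing fractional choices, the relaxed optimum would be about 55.7, but ad slots are indivisible.
slot 8 + slot 1 + slot 5 + slot 2: cost 12 + 14 + 4 + 12 = 42 ≤ 43, expected clicks 8 + 16 + 10 + 14 = 48.
slot 8 + slot 1 + slot 7 + slot 2: cost 12 + 14 + 3 + 12 = 41 ≤ 43, expected clicks 8 + 16 + 9 + 14 = 47.
slot 1 + slot 5 + slot 7 + slot 2: cost 14 + 4 + 3 + 12 = 33 ≤ 43, expected clicks 16 + 10 + 9 + 14 = 49.
Best is slot 1, slot 5, slot 7, and slot 2 with total expected clicks 49.

49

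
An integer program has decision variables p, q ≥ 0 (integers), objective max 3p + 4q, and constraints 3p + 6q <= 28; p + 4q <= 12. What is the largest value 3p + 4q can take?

27

(p,q)=(9,0) is feasible, giving 27.
(p,q)=(8,0) is feasible, giving 24.
No feasible integer point exceeds 27.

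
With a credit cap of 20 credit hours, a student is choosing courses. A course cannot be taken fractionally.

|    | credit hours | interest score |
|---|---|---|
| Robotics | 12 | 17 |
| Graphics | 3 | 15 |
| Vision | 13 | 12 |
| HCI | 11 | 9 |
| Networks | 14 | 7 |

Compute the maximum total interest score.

32

Allowing fractional choices, the relaxed optimum would be about 36.6, but courses are indivisible.
Graphics + Vision: credit hours 3 + 13 = 16 ≤ 20, interest score 15 + 12 = 27.
Robotics + Graphics: credit hours 12 + 3 = 15 ≤ 20, interest score 17 + 15 = 32.
Graphics + HCI: credit hours 3 + 11 = 14 ≤ 20, interest score 15 + 9 = 24.
Best is Robotics and Graphics with total interest score 32.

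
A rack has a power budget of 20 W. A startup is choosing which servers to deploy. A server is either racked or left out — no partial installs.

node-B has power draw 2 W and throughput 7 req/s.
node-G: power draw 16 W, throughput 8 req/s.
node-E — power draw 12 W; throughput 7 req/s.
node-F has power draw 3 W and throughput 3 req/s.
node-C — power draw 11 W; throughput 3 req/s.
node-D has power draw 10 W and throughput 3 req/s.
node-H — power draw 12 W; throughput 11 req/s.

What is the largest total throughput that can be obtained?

21

Take node-B, node-F, and node-H: power draw 2 + 3 + 12 = 17 ≤ 20, throughput 7 + 3 + 11 = 21.
No other feasible combination does better.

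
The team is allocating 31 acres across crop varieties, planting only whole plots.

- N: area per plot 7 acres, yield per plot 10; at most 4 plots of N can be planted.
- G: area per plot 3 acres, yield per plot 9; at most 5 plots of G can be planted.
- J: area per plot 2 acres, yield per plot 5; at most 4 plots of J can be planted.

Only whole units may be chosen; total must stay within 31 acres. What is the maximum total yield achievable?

This is a bounded integer knapsack.
1×N, 5×G, and 3×J: area 28 ≤ 31, yield 1·10 + 5·9 + 3·5 = 70.
1×N, 5×G, and 4×J: area 30 ≤ 31, yield 1·10 + 5·9 + 4·5 = 75.
Best is 75.

75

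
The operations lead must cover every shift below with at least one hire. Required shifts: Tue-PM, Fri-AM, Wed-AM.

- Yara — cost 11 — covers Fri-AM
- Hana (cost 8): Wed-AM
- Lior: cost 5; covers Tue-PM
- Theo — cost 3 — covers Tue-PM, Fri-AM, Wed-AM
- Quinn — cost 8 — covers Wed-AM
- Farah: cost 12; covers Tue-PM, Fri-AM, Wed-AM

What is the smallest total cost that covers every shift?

Theo alone covers Tue-PM, Fri-AM, Wed-AM — every shift.
Total cost: 3.

3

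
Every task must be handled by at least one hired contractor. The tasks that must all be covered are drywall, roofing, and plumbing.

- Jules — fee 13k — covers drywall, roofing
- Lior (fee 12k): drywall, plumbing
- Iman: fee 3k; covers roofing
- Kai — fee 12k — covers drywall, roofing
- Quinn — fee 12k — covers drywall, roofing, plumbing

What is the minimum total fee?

12

This is an integer covering problem.
Quinn alone covers drywall, roofing, plumbing — every task.
Total fee: 12.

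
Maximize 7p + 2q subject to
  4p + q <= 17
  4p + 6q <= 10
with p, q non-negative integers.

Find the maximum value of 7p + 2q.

14

Relaxing integrality, the LP optimum is 17.50 at (p,q) = (2.5, 0), which is not an integer point.
(p,q)=(2,0): 4·2+1·0=8≤17, 4·2+6·0=8≤10, objective 14.
(p,q)=(1,1): 4·1+1·1=5≤17, 4·1+6·1=10≤10, objective 9.
(p,q)=(1,0): 4·1+1·0=4≤17, 4·1+6·0=4≤10, objective 7.
The best lattice point is (2,0), giving 14.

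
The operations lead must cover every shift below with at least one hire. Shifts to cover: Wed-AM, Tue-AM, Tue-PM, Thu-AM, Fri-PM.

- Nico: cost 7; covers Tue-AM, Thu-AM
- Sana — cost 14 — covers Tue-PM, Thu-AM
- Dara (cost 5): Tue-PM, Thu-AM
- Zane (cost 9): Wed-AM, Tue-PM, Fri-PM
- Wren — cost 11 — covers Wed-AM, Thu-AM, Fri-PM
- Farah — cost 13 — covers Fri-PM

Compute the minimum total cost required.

16

This is a weighted set-cover instance.
The greedy cost-per-new-shift heuristic would pick Dara, Zane, and Nico for 21, but a cheaper cover exists.
Choose Nico and Zane: together they cover Wed-AM, Tue-AM, Tue-PM, Thu-AM, Fri-PM — every shift.
Total cost: 7 + 9 = 16.
No cover costs less than 16.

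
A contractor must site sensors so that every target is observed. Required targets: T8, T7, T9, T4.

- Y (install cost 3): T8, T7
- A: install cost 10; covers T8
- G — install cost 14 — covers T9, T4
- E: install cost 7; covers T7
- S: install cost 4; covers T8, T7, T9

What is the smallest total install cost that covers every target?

17

The greedy cost-per-new-target heuristic would pick S and G for 18, but a cheaper cover exists.
Choose Y and G: together they cover T8, T7, T9, T4 — every target.
Total install cost: 3 + 14 = 17.
No cover costs less than 17.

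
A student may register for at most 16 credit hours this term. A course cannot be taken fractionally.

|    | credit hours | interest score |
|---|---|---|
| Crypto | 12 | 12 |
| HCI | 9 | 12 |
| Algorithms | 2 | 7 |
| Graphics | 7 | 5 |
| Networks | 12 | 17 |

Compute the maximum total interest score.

Allowing fractional choices, the relaxed optimum would be about 26.7, but courses are indivisible.
Algorithms + Networks: credit hours 2 + 12 = 14 ≤ 16, interest score 7 + 17 = 24.
Crypto + Algorithms: credit hours 12 + 2 = 14 ≤ 16, interest score 12 + 7 = 19.
HCI + Algorithms: credit hours 9 + 2 = 11 ≤ 16, interest score 12 + 7 = 19.
Best is Algorithms and Networks with total interest score 24.

24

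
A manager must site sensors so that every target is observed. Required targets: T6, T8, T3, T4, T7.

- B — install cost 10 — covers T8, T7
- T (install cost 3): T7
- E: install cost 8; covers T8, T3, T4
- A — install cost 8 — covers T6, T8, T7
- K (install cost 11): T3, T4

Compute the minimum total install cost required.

The greedy cost-per-new-target heuristic would pick E, T, and A for 19, but a cheaper cover exists.
Choose E and A: together they cover T6, T8, T3, T4, T7 — every target.
Total install cost: 8 + 8 = 16.
No cover costs less than 16.

16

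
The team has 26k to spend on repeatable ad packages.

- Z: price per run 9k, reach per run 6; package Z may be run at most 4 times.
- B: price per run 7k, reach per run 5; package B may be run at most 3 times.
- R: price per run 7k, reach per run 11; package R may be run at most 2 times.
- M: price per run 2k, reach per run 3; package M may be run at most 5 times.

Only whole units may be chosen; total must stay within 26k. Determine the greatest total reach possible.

37

R has the best ratio (11/7); taking only R gives at most 2×11 = 22 (stopped by the supply cap of 2).
Mixing does better — 2×R and 5×M: price 24 ≤ 26, reach 2·11 + 5·3 = 37.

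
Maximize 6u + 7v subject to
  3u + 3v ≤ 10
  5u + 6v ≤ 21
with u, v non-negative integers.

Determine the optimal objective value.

Relaxing integrality, the LP optimum is 23.33 at (u,v) = (0, 3.33), which is not an integer point.
(u,v)=(0,3): 3·0+3·3=9≤10, 5·0+6·3=18≤21, objective 21.
(u,v)=(1,2): 3·1+3·2=9≤10, 5·1+6·2=17≤21, objective 20.
The best lattice point is (0,3), giving 21.

21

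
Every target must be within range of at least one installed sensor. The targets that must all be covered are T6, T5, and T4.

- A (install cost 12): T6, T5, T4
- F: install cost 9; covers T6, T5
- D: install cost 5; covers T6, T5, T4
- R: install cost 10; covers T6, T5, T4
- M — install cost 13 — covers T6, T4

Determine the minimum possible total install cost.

5

D alone covers T6, T5, T4 — every target.
Total install cost: 5.
No cover costs less than 5.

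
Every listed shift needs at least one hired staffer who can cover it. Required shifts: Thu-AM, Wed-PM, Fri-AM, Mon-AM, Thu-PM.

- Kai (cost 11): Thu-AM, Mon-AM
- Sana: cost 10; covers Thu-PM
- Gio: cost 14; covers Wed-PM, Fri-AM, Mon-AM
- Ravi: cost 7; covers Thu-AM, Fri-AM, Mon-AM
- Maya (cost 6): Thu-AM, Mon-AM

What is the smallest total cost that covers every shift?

30

The greedy cost-per-new-shift heuristic would pick Ravi, Sana, and Gio for 31, but a cheaper cover exists.
Choose Sana, Gio, and Maya: together they cover Thu-AM, Wed-PM, Fri-AM, Mon-AM, Thu-PM — every shift.
Total cost: 10 + 14 + 6 = 30.
No cover costs less than 30.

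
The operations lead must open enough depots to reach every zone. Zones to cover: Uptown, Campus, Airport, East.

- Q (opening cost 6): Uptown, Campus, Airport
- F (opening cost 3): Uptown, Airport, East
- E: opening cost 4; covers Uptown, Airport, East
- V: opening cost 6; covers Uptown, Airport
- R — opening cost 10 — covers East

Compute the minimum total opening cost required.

9

Choose Q and F: together they cover Uptown, Campus, Airport, East — every zone.
Total opening cost: 6 + 3 = 9.
No cover costs less than 9.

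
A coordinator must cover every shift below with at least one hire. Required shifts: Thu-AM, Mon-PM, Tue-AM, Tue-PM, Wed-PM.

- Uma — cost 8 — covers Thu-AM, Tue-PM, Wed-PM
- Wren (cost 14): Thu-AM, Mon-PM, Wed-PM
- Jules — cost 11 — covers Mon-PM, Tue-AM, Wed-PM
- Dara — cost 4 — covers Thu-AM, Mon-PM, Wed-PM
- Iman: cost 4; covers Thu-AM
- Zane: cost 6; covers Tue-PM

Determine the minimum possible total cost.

This is an integer covering problem.
Choose Uma and Jules: together they cover Thu-AM, Mon-PM, Tue-AM, Tue-PM, Wed-PM — every shift.
Total cost: 8 + 11 = 19.

19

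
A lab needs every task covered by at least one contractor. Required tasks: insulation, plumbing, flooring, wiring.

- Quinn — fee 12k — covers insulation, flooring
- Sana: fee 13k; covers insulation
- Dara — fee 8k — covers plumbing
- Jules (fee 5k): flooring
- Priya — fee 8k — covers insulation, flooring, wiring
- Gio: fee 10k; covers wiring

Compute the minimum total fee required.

16

Choose Dara and Priya: together they cover insulation, plumbing, flooring, wiring — every task.
Total fee: 8 + 8 = 16.
No cover costs less than 16.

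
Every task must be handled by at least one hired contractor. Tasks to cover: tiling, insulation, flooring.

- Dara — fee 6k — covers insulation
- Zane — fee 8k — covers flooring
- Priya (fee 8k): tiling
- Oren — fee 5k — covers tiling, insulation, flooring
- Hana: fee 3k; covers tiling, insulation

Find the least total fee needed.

5

This is an integer covering problem.
The greedy cost-per-new-task heuristic would pick Hana and Oren for 8, but a cheaper cover exists.
Oren alone covers tiling, insulation, flooring — every task.
Total fee: 5.
No cover costs less than 5.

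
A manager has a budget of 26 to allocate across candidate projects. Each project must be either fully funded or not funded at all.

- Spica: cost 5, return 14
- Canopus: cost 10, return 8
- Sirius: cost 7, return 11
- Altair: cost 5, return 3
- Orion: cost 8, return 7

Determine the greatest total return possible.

35

This is a 0-1 knapsack instance.
Allowing fractional choices, the relaxed optimum would be about 36.8, but projects are indivisible.
Spica + Sirius + Orion: cost 5 + 7 + 8 = 20 ≤ 26, return 14 + 11 + 7 = 32.
Spica + Sirius + Altair + Orion: cost 5 + 7 + 5 + 8 = 25 ≤ 26, return 14 + 11 + 3 + 7 = 35.
Spica + Canopus + Sirius: cost 5 + 10 + 7 = 22 ≤ 26, return 14 + 8 + 11 = 33.
Best is Spica, Sirius, Altair, and Orion with total return 35.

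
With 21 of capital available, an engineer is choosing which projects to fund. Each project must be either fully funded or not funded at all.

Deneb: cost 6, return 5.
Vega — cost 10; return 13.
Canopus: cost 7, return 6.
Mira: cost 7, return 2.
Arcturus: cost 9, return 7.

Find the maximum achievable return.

20

Allowing fractional choices, the relaxed optimum would be about 22.3, but projects are indivisible.
Vega + Arcturus: cost 10 + 9 = 19 ≤ 21, return 13 + 7 = 20.
Vega + Canopus: cost 10 + 7 = 17 ≤ 21, return 13 + 6 = 19.
Deneb + Vega: cost 6 + 10 = 16 ≤ 21, return 5 + 13 = 18.
Best is Vega and Arcturus with total return 20.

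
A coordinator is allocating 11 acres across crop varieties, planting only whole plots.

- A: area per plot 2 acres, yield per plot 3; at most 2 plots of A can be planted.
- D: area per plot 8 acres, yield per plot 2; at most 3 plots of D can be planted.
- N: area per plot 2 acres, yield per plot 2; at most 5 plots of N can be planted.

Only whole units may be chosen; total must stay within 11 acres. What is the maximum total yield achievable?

1×A and 4×N: area 10 ≤ 11, yield 1·3 + 4·2 = 11.
2×A and 3×N: area 10 ≤ 11, yield 2·3 + 3·2 = 12.
Best is 12.

12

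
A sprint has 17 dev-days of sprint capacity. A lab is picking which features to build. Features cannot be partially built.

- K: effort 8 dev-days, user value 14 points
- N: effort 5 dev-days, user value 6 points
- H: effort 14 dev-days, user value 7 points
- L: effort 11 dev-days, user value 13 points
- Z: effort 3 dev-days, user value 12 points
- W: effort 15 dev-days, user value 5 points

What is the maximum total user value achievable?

Take K, N, and Z: effort 8 + 5 + 3 = 16 ≤ 17, user value 14 + 6 + 12 = 32.
No other feasible combination does better.

32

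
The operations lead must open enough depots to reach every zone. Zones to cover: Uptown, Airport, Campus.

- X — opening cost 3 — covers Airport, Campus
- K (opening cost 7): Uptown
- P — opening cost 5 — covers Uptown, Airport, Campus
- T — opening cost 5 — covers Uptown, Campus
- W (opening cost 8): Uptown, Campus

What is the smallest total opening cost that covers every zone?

5

The greedy cost-per-new-zone heuristic would pick X and P for 8, but a cheaper cover exists.
P alone covers Uptown, Airport, Campus — every zone.
Total opening cost: 5.
No cover costs less than 5.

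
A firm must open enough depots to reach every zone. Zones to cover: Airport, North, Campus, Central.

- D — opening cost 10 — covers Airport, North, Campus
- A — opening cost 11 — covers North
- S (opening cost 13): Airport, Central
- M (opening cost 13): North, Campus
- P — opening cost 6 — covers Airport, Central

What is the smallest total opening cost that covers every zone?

16

This is an integer covering problem.
Choose D and P: together they cover Airport, North, Campus, Central — every zone.
Total opening cost: 10 + 6 = 16.
No cover costs less than 16.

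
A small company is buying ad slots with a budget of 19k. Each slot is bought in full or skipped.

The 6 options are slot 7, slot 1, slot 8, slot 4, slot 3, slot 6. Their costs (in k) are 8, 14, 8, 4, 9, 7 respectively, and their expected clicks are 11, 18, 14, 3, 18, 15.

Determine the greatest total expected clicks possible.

33

slot 8 + slot 4 + slot 6: cost 8 + 4 + 7 = 19 ≤ 19, expected clicks 14 + 3 + 15 = 32.
slot 8 + slot 3: cost 8 + 9 = 17 ≤ 19, expected clicks 14 + 18 = 32.
slot 3 + slot 6: cost 9 + 7 = 16 ≤ 19, expected clicks 18 + 15 = 33.
Best is slot 3 and slot 6 with total expected clicks 33.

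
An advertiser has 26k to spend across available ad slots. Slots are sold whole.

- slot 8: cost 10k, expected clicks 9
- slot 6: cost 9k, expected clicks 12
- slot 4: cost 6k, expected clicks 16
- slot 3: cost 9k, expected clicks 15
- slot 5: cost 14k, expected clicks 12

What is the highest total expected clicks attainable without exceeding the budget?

43

This is a 0-1 knapsack instance.
Take slot 6, slot 4, and slot 3: cost 9 + 6 + 9 = 24 ≤ 26, expected clicks 12 + 16 + 15 = 43.
No other feasible combination does better.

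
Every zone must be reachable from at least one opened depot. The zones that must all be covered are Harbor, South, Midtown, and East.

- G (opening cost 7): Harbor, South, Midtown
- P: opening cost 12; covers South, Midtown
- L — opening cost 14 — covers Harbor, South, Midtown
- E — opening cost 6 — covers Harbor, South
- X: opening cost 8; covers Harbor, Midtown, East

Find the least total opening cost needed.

The greedy cost-per-new-zone heuristic would pick G and X for 15, but a cheaper cover exists.
Choose E and X: together they cover Harbor, South, Midtown, East — every zone.
Total opening cost: 6 + 8 = 14.
No cover costs less than 14.

14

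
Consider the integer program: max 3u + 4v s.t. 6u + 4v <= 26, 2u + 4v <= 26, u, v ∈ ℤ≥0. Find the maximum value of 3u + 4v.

Relaxing integrality, the LP optimum is 26.00 at (u,v) = (0, 6.5), which is not an integer point.
(u,v)=(0,6): 6·0+4·6=24≤26, 2·0+4·6=24≤26, objective 24.
(u,v)=(1,5): 6·1+4·5=26≤26, 2·1+4·5=22≤26, objective 23.
(u,v)=(0,5): 6·0+4·5=20≤26, 2·0+4·5=20≤26, objective 20.
The best lattice point is (0,6), giving 24.

24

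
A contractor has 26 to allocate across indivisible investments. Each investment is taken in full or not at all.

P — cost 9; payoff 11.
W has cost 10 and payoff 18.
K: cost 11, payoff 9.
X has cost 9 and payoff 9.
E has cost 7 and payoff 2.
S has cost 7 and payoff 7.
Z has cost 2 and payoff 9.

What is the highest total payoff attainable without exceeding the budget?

38

This is a 0-1 knapsack instance.
P + W + Z: cost 9 + 10 + 2 = 21 ≤ 26, payoff 11 + 18 + 9 = 38.
W + X + Z: cost 10 + 9 + 2 = 21 ≤ 26, payoff 18 + 9 + 9 = 36.
W + K + Z: cost 10 + 11 + 2 = 23 ≤ 26, payoff 18 + 9 + 9 = 36.
Best is P, W, and Z with total payoff 38.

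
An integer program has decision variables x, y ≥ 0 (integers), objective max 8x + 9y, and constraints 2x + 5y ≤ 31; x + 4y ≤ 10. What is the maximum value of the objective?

80

(x,y)=(10,0): 2·10+5·0=20≤31, 1·10+4·0=10≤10, objective 80.
(x,y)=(9,0): 2·9+5·0=18≤31, 1·9+4·0=9≤10, objective 72.
Maximum is 80 at (x,y)=(10,0).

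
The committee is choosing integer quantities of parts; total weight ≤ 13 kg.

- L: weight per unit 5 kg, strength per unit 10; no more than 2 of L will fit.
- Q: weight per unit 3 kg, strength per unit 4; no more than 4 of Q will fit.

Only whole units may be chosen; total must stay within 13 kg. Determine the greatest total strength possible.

2×L and 1×Q: weight 13 ≤ 13, strength 2·10 + 1·4 = 24.
2×L: weight 10 ≤ 13, strength 2·10 = 20.
Best is 24.

24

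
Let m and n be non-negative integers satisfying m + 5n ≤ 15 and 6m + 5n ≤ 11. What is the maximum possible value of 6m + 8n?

16

Relaxing integrality, the LP optimum is 17.60 at (m,n) = (0, 2.2), which is not an integer point.
(m,n)=(0,2): 1·0+5·2=10≤15, 6·0+5·2=10≤11, objective 16.
(m,n)=(1,1): 1·1+5·1=6≤15, 6·1+5·1=11≤11, objective 14.
(m,n)=(0,1): 1·0+5·1=5≤15, 6·0+5·1=5≤11, objective 8.
No feasible integer point exceeds 16.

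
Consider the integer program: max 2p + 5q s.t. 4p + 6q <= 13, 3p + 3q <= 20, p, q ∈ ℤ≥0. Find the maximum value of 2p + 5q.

10

(p,q)=(0,2) is feasible, giving 10.
(p,q)=(1,1) is feasible, giving 7.
(p,q)=(0,1) is feasible, giving 5.
No feasible integer point exceeds 10.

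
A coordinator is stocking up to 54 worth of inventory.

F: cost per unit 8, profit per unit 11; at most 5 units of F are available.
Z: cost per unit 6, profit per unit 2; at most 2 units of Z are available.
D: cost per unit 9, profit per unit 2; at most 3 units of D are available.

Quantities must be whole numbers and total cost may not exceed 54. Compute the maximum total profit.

59

F has the best ratio (11/8); taking only F gives at most 5×11 = 55 (stopped by the supply cap of 5).
Mixing does better — 5×F and 2×Z: cost 52 ≤ 54, profit 5·11 + 2·2 = 59.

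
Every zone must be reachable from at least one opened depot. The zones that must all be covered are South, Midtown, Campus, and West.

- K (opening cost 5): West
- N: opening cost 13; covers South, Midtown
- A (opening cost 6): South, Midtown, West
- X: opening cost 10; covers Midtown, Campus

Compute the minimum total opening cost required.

This is a weighted set-cover instance.
Choose A and X: together they cover South, Midtown, Campus, West — every zone.
Total opening cost: 6 + 10 = 16.

16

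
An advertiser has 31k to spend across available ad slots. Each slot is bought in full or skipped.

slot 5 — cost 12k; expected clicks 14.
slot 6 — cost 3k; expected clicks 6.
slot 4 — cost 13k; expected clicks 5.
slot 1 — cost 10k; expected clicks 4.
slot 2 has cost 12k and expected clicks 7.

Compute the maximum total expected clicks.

27

This is a 0-1 knapsack instance.
Take slot 5, slot 6, and slot 2: cost 12 + 3 + 12 = 27 ≤ 31, expected clicks 14 + 6 + 7 = 27.
No other feasible combination does better.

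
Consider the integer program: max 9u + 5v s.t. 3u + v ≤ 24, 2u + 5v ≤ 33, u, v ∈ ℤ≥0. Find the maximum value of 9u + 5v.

(u,v)=(7,3): 3·7+1·3=24≤24, 2·7+5·3=29≤33, objective 78.
(u,v)=(6,4): 3·6+1·4=22≤24, 2·6+5·4=32≤33, objective 74.
(u,v)=(7,2): 3·7+1·2=23≤24, 2·7+5·2=24≤33, objective 73.
(u,v)=(6,3): 3·6+1·3=21≤24, 2·6+5·3=27≤33, objective 69.
Maximum is 78 at (u,v)=(7,3).

78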